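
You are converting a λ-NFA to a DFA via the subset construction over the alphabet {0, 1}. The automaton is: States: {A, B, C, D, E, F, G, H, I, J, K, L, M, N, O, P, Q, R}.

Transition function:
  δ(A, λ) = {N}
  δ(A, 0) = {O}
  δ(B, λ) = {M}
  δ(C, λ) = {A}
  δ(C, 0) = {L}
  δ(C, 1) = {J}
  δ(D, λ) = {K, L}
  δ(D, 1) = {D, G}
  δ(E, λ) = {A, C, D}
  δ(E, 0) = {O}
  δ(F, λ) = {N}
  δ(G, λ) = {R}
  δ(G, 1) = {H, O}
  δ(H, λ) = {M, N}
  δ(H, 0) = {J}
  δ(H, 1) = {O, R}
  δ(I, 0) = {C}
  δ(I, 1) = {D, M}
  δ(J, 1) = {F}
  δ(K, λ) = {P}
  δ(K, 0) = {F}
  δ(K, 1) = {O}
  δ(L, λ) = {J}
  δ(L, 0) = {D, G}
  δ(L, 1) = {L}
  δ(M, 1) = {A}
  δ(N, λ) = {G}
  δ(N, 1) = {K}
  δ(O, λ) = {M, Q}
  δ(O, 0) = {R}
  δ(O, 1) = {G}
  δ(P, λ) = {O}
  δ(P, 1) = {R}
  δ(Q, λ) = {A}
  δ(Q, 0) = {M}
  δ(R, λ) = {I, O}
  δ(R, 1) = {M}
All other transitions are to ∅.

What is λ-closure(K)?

Start with {K}.
From K via λ: add P.
From P via λ: add O.
From O via λ: add M, Q.
From Q via λ: add A.
From A via λ: add N.
From N via λ: add G.
From G via λ: add R.
From R via λ: add I.
No new states can be added; the closed set is {A, G, I, K, M, N, O, P, Q, R}.

{A, G, I, K, M, N, O, P, Q, R}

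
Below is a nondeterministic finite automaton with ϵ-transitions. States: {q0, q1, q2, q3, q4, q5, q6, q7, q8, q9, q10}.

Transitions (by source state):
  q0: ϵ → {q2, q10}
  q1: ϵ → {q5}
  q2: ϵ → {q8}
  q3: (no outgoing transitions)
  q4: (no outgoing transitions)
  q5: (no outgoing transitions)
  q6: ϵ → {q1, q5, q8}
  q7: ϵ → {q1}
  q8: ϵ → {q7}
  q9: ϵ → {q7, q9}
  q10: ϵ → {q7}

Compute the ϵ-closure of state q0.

{q0, q1, q2, q5, q7, q8, q10}

Start with {q0}.
From q0 via ϵ: add q2, q10.
From q2 via ϵ: add q8.
From q10 via ϵ: add q7.
From q7 via ϵ: add q1.
From q1 via ϵ: add q5.
No new states can be added; the closed set is {q0, q1, q2, q5, q7, q8, q10}.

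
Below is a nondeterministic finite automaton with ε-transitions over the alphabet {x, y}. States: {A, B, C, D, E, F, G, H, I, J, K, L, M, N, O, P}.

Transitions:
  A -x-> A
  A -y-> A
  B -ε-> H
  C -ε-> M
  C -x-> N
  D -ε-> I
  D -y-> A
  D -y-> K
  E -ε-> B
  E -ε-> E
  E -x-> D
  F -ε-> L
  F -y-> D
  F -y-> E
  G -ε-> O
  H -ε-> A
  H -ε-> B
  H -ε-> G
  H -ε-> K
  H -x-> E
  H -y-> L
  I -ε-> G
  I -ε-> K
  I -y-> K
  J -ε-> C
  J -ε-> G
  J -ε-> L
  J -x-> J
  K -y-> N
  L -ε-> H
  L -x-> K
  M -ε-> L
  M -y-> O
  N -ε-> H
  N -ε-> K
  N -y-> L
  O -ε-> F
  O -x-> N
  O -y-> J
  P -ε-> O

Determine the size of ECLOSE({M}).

Start with {M}.
From M via ε: add L.
From L via ε: add H.
From H via ε: add A, B, G, K.
From G via ε: add O.
From O via ε: add F.
ε-closure = {A, B, F, G, H, K, L, M, O}, which has 9 states.

9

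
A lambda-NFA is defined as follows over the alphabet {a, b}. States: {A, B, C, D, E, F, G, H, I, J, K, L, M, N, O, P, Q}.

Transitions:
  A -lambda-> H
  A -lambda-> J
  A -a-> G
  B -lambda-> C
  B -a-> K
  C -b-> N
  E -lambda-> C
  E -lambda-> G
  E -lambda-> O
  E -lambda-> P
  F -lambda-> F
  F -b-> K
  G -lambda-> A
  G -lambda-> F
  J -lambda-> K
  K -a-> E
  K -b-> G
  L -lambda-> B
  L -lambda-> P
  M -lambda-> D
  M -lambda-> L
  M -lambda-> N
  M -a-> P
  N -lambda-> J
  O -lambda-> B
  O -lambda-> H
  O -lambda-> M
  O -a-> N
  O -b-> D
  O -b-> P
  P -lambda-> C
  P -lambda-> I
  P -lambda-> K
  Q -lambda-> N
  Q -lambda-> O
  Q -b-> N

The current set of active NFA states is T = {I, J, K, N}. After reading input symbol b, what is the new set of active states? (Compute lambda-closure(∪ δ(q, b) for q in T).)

{A, F, G, H, J, K}

K on b → {G}.
No b-transition from I, J, N.
Union after reading b: {G}.
Now take the lambda-closure:
From G via lambda: add A, F.
From A via lambda: add H, J.
From J via lambda: add K.
No new states can be added; the closed set is {A, F, G, H, J, K}.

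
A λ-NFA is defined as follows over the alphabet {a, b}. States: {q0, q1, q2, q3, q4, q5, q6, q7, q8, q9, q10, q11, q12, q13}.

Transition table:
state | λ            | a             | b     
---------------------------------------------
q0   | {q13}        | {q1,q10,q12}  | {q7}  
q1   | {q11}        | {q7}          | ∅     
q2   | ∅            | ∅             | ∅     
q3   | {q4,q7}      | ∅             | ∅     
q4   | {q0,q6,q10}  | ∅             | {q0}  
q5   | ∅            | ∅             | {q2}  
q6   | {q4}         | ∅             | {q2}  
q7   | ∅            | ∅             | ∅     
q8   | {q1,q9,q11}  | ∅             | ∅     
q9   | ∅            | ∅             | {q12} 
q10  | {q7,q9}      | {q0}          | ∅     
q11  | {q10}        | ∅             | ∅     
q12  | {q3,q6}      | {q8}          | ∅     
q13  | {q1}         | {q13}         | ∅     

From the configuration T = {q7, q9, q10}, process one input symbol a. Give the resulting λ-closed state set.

{q0, q1, q7, q9, q10, q11, q13}

q10 on a → {q0}.
No a-transition from q7, q9.
Union after reading a: {q0}.
Now take the λ-closure:
From q0 via λ: add q13.
From q13 via λ: add q1.
From q1 via λ: add q11.
From q11 via λ: add q10.
From q10 via λ: add q7, q9.
No new states can be added; the closed set is {q0, q1, q7, q9, q10, q11, q13}.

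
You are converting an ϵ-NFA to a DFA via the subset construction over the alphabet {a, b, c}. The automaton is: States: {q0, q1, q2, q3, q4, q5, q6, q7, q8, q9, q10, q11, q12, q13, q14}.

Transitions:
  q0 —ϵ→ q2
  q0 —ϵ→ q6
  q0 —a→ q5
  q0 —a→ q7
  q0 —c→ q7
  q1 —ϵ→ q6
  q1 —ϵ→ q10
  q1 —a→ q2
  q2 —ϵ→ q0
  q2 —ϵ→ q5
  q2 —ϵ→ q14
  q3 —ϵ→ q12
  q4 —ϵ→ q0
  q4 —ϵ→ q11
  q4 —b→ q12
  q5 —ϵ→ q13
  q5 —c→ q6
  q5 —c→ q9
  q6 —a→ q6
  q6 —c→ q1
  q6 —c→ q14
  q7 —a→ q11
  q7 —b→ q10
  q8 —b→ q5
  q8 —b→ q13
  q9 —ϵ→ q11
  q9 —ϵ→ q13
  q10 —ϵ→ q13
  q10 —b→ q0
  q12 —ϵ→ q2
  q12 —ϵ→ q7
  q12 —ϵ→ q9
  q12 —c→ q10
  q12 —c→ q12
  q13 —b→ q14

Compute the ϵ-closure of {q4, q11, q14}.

Start with {q4, q11, q14}.
From q4 via ϵ: add q0.
From q0 via ϵ: add q2, q6.
From q2 via ϵ: add q5.
From q5 via ϵ: add q13.
No new states can be added; the closed set is {q0, q2, q4, q5, q6, q11, q13, q14}.

{q0, q2, q4, q5, q6, q11, q13, q14}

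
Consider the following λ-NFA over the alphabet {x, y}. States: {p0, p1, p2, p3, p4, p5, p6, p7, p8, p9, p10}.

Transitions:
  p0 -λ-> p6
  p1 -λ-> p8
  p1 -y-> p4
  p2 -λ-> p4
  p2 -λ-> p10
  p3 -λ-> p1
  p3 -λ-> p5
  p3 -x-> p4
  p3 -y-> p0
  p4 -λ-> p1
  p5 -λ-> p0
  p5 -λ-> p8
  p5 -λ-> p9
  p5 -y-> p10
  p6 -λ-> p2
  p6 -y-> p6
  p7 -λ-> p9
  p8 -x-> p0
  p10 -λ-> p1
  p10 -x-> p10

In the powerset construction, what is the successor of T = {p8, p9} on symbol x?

{p0, p1, p2, p4, p6, p8, p10}

p8 on x → {p0}.
No x-transition from p9.
Union after reading x: {p0}.
Now take the λ-closure:
From p0 via λ: add p6.
From p6 via λ: add p2.
From p2 via λ: add p4, p10.
From p4 via λ: add p1.
From p1 via λ: add p8.
No new states can be added; the closed set is {p0, p1, p2, p4, p6, p8, p10}.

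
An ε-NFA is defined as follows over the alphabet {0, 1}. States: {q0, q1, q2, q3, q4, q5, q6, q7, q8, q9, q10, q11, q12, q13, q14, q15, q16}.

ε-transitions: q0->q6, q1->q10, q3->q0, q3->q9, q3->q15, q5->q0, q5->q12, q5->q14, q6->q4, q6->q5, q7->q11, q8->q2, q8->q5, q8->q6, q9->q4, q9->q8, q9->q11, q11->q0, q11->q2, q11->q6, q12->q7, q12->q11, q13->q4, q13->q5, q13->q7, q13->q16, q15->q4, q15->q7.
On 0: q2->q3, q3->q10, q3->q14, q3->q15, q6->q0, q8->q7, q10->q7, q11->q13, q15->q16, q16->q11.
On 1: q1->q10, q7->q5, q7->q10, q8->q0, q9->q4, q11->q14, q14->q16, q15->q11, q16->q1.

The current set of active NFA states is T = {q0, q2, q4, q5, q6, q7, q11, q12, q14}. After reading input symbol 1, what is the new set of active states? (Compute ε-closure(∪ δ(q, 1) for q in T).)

q7 on 1 → {q5, q10}.
q11 on 1 → {q14}.
q14 on 1 → {q16}.
No 1-transition from q0, q2, q4, q5, q6, q12.
Union after reading 1: {q5, q10, q14, q16}.
Now take the ε-closure:
From q5 via ε: add q0, q12.
From q0 via ε: add q6.
From q12 via ε: add q7, q11.
From q6 via ε: add q4.
From q11 via ε: add q2.
No new states can be added; the closed set is {q0, q2, q4, q5, q6, q7, q10, q11, q12, q14, q16}.

{q0, q2, q4, q5, q6, q7, q10, q11, q12, q14, q16}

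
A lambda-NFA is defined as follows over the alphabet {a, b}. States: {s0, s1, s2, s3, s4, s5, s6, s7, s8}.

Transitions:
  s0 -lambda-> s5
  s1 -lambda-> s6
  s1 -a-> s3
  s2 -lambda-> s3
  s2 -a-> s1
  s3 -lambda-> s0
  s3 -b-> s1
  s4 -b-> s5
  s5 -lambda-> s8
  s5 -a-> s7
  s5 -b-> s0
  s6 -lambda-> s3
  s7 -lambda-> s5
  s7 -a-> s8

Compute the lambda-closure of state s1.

Start with {s1}.
From s1 via lambda: add s6.
From s6 via lambda: add s3.
From s3 via lambda: add s0.
From s0 via lambda: add s5.
From s5 via lambda: add s8.
No new states can be added; the closed set is {s0, s1, s3, s5, s6, s8}.

{s0, s1, s3, s5, s6, s8}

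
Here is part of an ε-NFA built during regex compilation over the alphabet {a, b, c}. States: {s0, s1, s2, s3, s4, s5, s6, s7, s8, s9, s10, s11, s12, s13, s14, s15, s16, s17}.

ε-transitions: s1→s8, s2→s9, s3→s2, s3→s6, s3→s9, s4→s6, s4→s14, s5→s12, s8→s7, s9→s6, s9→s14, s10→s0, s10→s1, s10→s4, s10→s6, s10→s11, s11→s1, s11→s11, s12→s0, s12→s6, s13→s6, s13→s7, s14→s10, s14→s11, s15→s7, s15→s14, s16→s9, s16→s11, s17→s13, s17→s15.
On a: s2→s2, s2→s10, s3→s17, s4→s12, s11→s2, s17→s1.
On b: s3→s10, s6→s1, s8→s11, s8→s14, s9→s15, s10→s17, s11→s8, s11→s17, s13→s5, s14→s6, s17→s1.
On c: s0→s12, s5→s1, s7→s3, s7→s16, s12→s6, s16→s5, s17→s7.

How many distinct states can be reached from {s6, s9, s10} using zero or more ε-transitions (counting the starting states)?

Start with {s6, s9, s10}.
From s9 via ε: add s14.
From s10 via ε: add s0, s1, s4, s11.
From s1 via ε: add s8.
From s8 via ε: add s7.
ε-closure = {s0, s1, s4, s6, s7, s8, s9, s10, s11, s14}, which has 10 states.

10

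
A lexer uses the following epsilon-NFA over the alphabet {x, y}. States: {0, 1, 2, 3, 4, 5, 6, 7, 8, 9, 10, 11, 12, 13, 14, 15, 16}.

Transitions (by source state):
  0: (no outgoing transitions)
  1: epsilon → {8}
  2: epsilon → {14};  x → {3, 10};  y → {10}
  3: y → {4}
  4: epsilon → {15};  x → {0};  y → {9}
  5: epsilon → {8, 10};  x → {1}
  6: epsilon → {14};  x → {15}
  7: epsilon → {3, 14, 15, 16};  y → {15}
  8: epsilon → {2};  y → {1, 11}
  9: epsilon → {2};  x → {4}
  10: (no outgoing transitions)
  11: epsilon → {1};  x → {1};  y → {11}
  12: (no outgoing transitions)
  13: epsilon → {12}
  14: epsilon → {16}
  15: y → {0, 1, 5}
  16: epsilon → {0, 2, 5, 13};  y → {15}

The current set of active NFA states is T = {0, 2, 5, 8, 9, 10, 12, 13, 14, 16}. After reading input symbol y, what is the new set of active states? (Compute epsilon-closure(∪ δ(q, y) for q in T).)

{0, 1, 2, 5, 8, 10, 11, 12, 13, 14, 15, 16}

2 on y → {10}.
8 on y → {1, 11}.
16 on y → {15}.
No y-transition from 0, 5, 9, 10, 12, 13, 14.
Union after reading y: {1, 10, 11, 15}.
Now take the epsilon-closure:
From 1 via epsilon: add 8.
From 8 via epsilon: add 2.
From 2 via epsilon: add 14.
From 14 via epsilon: add 16.
From 16 via epsilon: add 0, 5, 13.
From 13 via epsilon: add 12.
No new states can be added; the closed set is {0, 1, 2, 5, 8, 10, 11, 12, 13, 14, 15, 16}.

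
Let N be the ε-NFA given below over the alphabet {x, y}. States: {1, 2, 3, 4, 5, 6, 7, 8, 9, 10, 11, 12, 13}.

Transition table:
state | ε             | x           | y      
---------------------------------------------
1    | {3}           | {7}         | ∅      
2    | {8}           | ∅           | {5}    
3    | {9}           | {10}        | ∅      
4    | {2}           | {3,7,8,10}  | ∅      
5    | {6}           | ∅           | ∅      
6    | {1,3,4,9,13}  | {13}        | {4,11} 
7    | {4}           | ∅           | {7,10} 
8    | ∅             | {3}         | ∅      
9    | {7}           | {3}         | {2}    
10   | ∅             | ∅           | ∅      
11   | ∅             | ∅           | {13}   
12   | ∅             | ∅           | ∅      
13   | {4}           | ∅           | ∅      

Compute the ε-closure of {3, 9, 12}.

Start with {3, 9, 12}.
From 9 via ε: add 7.
From 7 via ε: add 4.
From 4 via ε: add 2.
From 2 via ε: add 8.
No new states can be added; the closed set is {2, 3, 4, 7, 8, 9, 12}.

{2, 3, 4, 7, 8, 9, 12}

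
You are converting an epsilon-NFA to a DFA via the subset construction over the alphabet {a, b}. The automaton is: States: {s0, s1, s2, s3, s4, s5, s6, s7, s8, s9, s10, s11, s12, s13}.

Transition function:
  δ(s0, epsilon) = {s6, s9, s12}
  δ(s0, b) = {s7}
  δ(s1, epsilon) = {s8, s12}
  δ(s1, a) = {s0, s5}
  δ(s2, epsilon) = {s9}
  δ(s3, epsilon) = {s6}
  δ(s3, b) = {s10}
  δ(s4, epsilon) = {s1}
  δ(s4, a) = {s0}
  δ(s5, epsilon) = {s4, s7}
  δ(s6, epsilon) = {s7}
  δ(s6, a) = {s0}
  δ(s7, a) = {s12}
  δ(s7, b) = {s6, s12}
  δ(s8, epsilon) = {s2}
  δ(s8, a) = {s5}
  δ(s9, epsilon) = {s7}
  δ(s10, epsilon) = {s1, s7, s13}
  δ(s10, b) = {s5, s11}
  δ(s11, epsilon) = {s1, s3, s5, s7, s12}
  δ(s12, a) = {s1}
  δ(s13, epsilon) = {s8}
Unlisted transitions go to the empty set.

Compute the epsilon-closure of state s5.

{s1, s2, s4, s5, s7, s8, s9, s12}

Start with {s5}.
From s5 via epsilon: add s4, s7.
From s4 via epsilon: add s1.
From s1 via epsilon: add s8, s12.
From s8 via epsilon: add s2.
From s2 via epsilon: add s9.
No new states can be added; the closed set is {s1, s2, s4, s5, s7, s8, s9, s12}.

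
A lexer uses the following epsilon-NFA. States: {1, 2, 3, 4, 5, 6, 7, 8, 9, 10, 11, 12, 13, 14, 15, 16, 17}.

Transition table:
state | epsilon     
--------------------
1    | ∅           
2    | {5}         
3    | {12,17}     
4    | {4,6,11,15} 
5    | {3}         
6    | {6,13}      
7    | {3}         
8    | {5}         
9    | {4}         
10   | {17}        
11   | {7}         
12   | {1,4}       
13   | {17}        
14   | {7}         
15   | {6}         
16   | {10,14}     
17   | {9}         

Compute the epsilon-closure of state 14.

Start with {14}.
From 14 via epsilon: add 7.
From 7 via epsilon: add 3.
From 3 via epsilon: add 12, 17.
From 12 via epsilon: add 1, 4.
From 17 via epsilon: add 9.
From 4 via epsilon: add 6, 11, 15.
From 6 via epsilon: add 13.
No new states can be added; the closed set is {1, 3, 4, 6, 7, 9, 11, 12, 13, 14, 15, 17}.

{1, 3, 4, 6, 7, 9, 11, 12, 13, 14, 15, 17}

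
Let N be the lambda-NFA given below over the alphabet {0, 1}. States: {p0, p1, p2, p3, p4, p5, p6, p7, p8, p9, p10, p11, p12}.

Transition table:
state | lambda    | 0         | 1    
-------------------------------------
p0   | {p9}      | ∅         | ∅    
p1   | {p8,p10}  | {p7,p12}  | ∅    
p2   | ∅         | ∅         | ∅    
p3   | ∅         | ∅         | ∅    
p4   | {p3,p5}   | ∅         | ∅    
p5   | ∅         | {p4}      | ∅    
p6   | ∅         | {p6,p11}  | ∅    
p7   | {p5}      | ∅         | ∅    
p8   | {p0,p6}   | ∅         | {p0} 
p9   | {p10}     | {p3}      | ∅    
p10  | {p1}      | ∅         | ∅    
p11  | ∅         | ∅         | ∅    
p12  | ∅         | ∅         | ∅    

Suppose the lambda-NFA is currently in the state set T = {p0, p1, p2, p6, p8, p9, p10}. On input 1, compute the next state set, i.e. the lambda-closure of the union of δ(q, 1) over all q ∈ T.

p8 on 1 → {p0}.
No 1-transition from p0, p1, p2, p6, p9, p10.
Union after reading 1: {p0}.
Now take the lambda-closure:
From p0 via lambda: add p9.
From p9 via lambda: add p10.
From p10 via lambda: add p1.
From p1 via lambda: add p8.
From p8 via lambda: add p6.
No new states can be added; the closed set is {p0, p1, p6, p8, p9, p10}.

{p0, p1, p6, p8, p9, p10}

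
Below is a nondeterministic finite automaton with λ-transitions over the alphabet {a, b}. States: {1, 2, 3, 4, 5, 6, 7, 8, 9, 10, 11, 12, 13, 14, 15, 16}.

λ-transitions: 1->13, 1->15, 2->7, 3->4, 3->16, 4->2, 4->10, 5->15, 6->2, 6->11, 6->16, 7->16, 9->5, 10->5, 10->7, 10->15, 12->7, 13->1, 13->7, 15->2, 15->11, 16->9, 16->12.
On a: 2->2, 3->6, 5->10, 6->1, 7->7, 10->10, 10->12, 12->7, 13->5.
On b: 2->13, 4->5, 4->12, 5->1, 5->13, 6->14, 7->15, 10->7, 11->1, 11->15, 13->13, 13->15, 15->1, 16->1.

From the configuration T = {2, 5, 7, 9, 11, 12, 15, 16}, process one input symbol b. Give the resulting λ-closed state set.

2 on b → {13}.
5 on b → {1, 13}.
7 on b → {15}.
11 on b → {1, 15}.
15 on b → {1}.
16 on b → {1}.
No b-transition from 9, 12.
Union after reading b: {1, 13, 15}.
Now take the λ-closure:
From 13 via λ: add 7.
From 15 via λ: add 2, 11.
From 7 via λ: add 16.
From 16 via λ: add 9, 12.
From 9 via λ: add 5.
No new states can be added; the closed set is {1, 2, 5, 7, 9, 11, 12, 13, 15, 16}.

{1, 2, 5, 7, 9, 11, 12, 13, 15, 16}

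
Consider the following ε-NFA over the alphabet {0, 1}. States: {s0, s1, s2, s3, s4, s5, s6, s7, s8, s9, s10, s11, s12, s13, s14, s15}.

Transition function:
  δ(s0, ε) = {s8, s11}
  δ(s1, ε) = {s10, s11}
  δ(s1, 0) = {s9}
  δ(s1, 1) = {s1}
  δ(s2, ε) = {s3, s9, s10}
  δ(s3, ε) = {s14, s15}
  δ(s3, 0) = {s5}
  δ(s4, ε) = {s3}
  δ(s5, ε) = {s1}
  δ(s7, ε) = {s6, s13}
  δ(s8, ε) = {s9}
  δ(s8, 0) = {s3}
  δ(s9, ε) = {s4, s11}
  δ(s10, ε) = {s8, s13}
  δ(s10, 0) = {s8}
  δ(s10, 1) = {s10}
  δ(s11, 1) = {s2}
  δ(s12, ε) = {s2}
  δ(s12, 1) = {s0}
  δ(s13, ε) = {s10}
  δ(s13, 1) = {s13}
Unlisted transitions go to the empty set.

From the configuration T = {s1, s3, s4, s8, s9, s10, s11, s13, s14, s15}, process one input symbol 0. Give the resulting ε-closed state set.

{s1, s3, s4, s5, s8, s9, s10, s11, s13, s14, s15}

s1 on 0 → {s9}.
s3 on 0 → {s5}.
s8 on 0 → {s3}.
s10 on 0 → {s8}.
No 0-transition from s4, s9, s11, s13, s14, s15.
Union after reading 0: {s3, s5, s8, s9}.
Now take the ε-closure:
From s3 via ε: add s14, s15.
From s5 via ε: add s1.
From s9 via ε: add s4, s11.
From s1 via ε: add s10.
From s10 via ε: add s13.
No new states can be added; the closed set is {s1, s3, s4, s5, s8, s9, s10, s11, s13, s14, s15}.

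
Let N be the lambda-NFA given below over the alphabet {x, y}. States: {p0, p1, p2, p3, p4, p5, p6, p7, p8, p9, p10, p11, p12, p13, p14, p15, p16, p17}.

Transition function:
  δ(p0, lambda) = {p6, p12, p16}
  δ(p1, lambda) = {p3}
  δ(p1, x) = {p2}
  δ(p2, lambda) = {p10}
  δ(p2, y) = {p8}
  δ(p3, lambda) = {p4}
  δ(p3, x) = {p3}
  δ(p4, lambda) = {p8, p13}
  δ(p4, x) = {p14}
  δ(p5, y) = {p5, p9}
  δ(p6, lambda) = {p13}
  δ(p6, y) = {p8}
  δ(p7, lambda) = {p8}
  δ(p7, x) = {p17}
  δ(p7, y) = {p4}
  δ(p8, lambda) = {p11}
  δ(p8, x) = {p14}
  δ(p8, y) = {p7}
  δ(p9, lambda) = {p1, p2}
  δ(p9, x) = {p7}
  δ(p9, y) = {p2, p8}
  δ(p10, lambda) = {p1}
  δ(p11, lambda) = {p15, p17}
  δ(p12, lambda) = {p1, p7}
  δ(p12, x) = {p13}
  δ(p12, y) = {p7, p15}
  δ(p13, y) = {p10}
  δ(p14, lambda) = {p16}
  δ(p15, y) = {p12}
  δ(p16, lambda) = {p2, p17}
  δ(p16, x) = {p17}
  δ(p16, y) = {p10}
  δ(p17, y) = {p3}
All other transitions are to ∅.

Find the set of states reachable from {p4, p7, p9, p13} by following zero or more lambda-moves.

{p1, p2, p3, p4, p7, p8, p9, p10, p11, p13, p15, p17}

Start with {p4, p7, p9, p13}.
From p4 via lambda: add p8.
From p9 via lambda: add p1, p2.
From p1 via lambda: add p3.
From p2 via lambda: add p10.
From p8 via lambda: add p11.
From p11 via lambda: add p15, p17.
No new states can be added; the closed set is {p1, p2, p3, p4, p7, p8, p9, p10, p11, p13, p15, p17}.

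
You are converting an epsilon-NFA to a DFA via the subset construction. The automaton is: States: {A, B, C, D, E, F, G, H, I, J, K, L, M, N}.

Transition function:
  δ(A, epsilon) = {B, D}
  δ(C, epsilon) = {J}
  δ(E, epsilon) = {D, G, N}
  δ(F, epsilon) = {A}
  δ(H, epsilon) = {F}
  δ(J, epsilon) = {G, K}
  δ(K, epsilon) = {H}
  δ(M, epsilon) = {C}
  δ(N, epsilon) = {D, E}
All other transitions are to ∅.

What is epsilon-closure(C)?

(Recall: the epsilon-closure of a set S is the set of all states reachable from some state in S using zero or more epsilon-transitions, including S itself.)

Start with {C}.
From C via epsilon: add J.
From J via epsilon: add G, K.
From K via epsilon: add H.
From H via epsilon: add F.
From F via epsilon: add A.
From A via epsilon: add B, D.
No new states can be added; the closed set is {A, B, C, D, F, G, H, J, K}.

{A, B, C, D, F, G, H, J, K}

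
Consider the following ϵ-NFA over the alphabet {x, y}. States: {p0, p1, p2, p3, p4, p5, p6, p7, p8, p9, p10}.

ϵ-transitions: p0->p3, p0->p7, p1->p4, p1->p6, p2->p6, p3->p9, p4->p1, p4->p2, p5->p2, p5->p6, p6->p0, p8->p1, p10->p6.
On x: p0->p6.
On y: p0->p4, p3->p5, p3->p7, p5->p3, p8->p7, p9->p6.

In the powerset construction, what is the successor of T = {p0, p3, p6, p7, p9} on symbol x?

p0 on x → {p6}.
No x-transition from p3, p6, p7, p9.
Union after reading x: {p6}.
Now take the ϵ-closure:
From p6 via ϵ: add p0.
From p0 via ϵ: add p3, p7.
From p3 via ϵ: add p9.
No new states can be added; the closed set is {p0, p3, p6, p7, p9}.

{p0, p3, p6, p7, p9}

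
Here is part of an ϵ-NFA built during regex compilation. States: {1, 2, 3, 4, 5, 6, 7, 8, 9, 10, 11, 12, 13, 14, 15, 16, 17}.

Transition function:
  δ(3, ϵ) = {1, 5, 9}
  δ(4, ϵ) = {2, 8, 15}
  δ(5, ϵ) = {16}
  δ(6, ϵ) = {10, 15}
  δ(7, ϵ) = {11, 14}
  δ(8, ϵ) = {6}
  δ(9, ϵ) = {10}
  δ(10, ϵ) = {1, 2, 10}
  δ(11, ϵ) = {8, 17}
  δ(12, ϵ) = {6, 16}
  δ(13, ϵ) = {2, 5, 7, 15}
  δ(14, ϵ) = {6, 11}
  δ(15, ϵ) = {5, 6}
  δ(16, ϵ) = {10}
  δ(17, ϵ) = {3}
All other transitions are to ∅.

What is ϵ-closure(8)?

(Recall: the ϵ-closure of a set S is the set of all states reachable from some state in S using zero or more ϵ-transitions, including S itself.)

{1, 2, 5, 6, 8, 10, 15, 16}

Start with {8}.
From 8 via ϵ: add 6.
From 6 via ϵ: add 10, 15.
From 10 via ϵ: add 1, 2.
From 15 via ϵ: add 5.
From 5 via ϵ: add 16.
No new states can be added; the closed set is {1, 2, 5, 6, 8, 10, 15, 16}.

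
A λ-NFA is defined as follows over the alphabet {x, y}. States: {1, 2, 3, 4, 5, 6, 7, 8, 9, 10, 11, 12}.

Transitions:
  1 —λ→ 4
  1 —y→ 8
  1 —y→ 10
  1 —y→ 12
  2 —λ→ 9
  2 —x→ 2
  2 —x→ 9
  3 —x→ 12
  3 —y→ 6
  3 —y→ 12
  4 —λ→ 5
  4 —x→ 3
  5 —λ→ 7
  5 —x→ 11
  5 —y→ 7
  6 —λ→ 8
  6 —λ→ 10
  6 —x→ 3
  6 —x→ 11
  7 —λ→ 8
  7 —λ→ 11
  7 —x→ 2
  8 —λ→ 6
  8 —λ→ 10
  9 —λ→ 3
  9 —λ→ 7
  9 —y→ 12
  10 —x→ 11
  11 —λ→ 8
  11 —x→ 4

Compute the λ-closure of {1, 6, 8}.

Start with {1, 6, 8}.
From 1 via λ: add 4.
From 6 via λ: add 10.
From 4 via λ: add 5.
From 5 via λ: add 7.
From 7 via λ: add 11.
No new states can be added; the closed set is {1, 4, 5, 6, 7, 8, 10, 11}.

{1, 4, 5, 6, 7, 8, 10, 11}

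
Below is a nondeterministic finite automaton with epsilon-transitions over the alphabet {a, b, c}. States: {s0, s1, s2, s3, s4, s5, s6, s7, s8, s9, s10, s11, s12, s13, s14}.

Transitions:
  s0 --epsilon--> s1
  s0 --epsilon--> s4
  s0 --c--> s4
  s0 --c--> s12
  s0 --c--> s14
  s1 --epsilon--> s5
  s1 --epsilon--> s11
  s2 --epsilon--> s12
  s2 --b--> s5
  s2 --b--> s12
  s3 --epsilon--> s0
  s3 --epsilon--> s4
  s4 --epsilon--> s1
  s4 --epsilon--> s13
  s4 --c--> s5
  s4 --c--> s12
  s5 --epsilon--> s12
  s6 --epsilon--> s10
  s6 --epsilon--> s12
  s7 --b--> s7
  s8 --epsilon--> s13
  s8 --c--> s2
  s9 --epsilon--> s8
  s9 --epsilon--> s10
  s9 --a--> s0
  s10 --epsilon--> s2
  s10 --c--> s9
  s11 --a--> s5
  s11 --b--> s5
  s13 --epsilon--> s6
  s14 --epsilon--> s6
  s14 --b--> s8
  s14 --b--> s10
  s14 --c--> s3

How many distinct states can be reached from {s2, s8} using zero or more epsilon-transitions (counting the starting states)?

6

Start with {s2, s8}.
From s2 via epsilon: add s12.
From s8 via epsilon: add s13.
From s13 via epsilon: add s6.
From s6 via epsilon: add s10.
epsilon-closure = {s2, s6, s8, s10, s12, s13}, which has 6 states.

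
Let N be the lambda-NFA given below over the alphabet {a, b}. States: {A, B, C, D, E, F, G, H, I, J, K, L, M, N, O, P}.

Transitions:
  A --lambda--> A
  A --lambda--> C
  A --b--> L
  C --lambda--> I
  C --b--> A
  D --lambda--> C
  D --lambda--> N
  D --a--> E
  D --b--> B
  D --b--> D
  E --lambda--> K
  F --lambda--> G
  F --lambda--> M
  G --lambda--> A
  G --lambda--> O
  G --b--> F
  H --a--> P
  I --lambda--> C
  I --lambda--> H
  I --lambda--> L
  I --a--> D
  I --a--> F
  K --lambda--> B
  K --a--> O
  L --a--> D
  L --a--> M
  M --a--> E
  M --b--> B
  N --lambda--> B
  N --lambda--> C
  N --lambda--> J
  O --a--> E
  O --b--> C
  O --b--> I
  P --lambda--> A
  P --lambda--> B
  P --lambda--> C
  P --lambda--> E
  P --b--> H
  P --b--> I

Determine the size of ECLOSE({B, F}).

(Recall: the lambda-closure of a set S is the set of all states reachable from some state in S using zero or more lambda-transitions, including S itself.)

10

Start with {B, F}.
From F via lambda: add G, M.
From G via lambda: add A, O.
From A via lambda: add C.
From C via lambda: add I.
From I via lambda: add H, L.
lambda-closure = {A, B, C, F, G, H, I, L, M, O}, which has 10 states.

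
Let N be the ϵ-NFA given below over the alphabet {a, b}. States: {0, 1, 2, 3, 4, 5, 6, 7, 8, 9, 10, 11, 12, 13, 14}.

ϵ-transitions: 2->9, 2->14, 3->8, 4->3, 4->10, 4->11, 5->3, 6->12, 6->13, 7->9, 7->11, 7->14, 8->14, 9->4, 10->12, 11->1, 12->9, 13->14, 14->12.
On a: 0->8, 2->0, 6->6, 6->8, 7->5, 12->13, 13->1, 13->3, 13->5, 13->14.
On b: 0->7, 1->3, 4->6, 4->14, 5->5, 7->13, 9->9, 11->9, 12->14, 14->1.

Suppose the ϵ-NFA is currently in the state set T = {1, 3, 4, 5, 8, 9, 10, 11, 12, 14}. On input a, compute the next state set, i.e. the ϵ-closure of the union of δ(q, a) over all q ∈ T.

12 on a → {13}.
No a-transition from 1, 3, 4, 5, 8, 9, 10, 11, 14.
Union after reading a: {13}.
Now take the ϵ-closure:
From 13 via ϵ: add 14.
From 14 via ϵ: add 12.
From 12 via ϵ: add 9.
From 9 via ϵ: add 4.
From 4 via ϵ: add 3, 10, 11.
From 3 via ϵ: add 8.
From 11 via ϵ: add 1.
No new states can be added; the closed set is {1, 3, 4, 8, 9, 10, 11, 12, 13, 14}.

{1, 3, 4, 8, 9, 10, 11, 12, 13, 14}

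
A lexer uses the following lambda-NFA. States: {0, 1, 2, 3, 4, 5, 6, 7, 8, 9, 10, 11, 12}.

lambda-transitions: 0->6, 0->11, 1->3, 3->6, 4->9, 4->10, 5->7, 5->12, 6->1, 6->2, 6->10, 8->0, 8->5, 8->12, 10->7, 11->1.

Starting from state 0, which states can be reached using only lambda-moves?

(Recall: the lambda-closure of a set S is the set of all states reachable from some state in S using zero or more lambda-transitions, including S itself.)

{0, 1, 2, 3, 6, 7, 10, 11}

Start with {0}.
From 0 via lambda: add 6, 11.
From 6 via lambda: add 1, 2, 10.
From 1 via lambda: add 3.
From 10 via lambda: add 7.
No new states can be added; the closed set is {0, 1, 2, 3, 6, 7, 10, 11}.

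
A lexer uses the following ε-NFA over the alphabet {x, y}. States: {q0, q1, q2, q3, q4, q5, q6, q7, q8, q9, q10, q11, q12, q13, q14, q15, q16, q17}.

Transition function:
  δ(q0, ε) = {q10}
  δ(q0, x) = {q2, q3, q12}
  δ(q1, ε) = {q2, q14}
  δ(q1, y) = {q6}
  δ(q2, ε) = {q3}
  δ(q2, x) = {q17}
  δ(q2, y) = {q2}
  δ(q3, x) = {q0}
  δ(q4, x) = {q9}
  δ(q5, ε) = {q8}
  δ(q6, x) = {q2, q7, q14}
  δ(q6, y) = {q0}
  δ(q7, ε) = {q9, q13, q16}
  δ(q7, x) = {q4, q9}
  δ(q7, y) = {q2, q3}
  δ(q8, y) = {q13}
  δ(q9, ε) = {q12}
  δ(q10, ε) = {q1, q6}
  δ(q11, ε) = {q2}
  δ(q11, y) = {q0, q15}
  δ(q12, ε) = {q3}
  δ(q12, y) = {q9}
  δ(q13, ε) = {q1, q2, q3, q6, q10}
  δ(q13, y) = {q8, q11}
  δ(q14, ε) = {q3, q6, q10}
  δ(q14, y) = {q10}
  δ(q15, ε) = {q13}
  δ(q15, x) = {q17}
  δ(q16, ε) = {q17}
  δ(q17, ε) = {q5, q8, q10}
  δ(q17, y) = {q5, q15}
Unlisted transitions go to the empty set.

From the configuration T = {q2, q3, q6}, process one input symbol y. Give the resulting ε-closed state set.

q2 on y → {q2}.
q6 on y → {q0}.
No y-transition from q3.
Union after reading y: {q0, q2}.
Now take the ε-closure:
From q0 via ε: add q10.
From q2 via ε: add q3.
From q10 via ε: add q1, q6.
From q1 via ε: add q14.
No new states can be added; the closed set is {q0, q1, q2, q3, q6, q10, q14}.

{q0, q1, q2, q3, q6, q10, q14}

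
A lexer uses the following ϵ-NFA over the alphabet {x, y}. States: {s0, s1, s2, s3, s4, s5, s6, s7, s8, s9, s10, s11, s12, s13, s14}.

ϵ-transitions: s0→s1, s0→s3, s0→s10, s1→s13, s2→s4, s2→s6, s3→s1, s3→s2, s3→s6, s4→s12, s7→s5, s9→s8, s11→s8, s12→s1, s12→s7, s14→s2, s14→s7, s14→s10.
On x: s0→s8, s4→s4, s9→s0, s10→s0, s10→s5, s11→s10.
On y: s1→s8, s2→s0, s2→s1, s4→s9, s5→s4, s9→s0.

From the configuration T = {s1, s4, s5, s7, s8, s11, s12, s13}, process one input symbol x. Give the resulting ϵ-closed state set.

s4 on x → {s4}.
s11 on x → {s10}.
No x-transition from s1, s5, s7, s8, s12, s13.
Union after reading x: {s4, s10}.
Now take the ϵ-closure:
From s4 via ϵ: add s12.
From s12 via ϵ: add s1, s7.
From s1 via ϵ: add s13.
From s7 via ϵ: add s5.
No new states can be added; the closed set is {s1, s4, s5, s7, s10, s12, s13}.

{s1, s4, s5, s7, s10, s12, s13}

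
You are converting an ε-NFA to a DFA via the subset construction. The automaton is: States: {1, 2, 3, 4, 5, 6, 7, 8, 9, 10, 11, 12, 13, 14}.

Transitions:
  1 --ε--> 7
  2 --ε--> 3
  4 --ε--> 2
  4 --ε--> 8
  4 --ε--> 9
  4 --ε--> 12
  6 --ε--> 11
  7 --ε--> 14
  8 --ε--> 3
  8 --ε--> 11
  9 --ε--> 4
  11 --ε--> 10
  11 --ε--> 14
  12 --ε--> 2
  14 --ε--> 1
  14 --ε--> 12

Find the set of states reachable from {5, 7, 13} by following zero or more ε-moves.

Start with {5, 7, 13}.
From 7 via ε: add 14.
From 14 via ε: add 1, 12.
From 12 via ε: add 2.
From 2 via ε: add 3.
No new states can be added; the closed set is {1, 2, 3, 5, 7, 12, 13, 14}.

{1, 2, 3, 5, 7, 12, 13, 14}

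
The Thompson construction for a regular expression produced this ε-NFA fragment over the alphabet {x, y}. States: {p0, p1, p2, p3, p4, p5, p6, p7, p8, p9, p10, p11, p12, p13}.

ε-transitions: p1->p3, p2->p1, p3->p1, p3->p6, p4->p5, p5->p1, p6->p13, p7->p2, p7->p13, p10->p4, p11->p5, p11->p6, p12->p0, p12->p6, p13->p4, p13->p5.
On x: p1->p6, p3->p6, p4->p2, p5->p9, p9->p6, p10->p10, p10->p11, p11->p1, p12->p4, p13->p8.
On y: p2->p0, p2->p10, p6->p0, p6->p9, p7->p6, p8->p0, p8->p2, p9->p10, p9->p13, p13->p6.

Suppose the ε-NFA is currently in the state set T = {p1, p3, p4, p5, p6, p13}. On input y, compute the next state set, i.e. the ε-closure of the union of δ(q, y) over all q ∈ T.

p6 on y → {p0, p9}.
p13 on y → {p6}.
No y-transition from p1, p3, p4, p5.
Union after reading y: {p0, p6, p9}.
Now take the ε-closure:
From p6 via ε: add p13.
From p13 via ε: add p4, p5.
From p5 via ε: add p1.
From p1 via ε: add p3.
No new states can be added; the closed set is {p0, p1, p3, p4, p5, p6, p9, p13}.

{p0, p1, p3, p4, p5, p6, p9, p13}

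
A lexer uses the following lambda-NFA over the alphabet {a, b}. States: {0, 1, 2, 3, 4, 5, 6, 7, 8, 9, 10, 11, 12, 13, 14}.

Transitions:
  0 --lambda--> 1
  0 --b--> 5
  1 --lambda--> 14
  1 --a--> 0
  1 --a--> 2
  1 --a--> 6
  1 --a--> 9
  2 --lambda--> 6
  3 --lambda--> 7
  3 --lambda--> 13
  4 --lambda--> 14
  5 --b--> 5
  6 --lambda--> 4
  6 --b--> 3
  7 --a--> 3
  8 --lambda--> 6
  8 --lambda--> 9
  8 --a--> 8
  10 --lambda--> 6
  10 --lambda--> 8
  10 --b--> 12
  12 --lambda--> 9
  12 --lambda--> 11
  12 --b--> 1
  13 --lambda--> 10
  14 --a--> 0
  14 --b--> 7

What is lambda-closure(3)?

Start with {3}.
From 3 via lambda: add 7, 13.
From 13 via lambda: add 10.
From 10 via lambda: add 6, 8.
From 6 via lambda: add 4.
From 8 via lambda: add 9.
From 4 via lambda: add 14.
No new states can be added; the closed set is {3, 4, 6, 7, 8, 9, 10, 13, 14}.

{3, 4, 6, 7, 8, 9, 10, 13, 14}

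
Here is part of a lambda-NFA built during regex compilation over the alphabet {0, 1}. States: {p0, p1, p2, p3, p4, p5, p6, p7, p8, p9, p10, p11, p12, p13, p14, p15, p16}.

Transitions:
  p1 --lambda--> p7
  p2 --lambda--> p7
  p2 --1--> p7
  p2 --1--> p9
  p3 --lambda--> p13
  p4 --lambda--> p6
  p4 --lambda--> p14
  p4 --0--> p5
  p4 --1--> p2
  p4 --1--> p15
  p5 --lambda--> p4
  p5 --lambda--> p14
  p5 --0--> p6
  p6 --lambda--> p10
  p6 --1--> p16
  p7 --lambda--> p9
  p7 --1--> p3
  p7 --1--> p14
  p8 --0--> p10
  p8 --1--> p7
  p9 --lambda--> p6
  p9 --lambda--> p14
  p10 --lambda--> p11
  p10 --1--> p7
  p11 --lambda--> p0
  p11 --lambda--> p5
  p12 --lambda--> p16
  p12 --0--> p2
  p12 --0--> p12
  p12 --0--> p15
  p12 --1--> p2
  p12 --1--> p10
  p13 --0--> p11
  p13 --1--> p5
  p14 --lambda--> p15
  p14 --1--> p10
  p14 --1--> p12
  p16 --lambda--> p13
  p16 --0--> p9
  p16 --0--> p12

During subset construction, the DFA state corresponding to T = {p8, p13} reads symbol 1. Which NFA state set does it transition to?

p8 on 1 → {p7}.
p13 on 1 → {p5}.
Union after reading 1: {p5, p7}.
Now take the lambda-closure:
From p5 via lambda: add p4, p14.
From p7 via lambda: add p9.
From p4 via lambda: add p6.
From p14 via lambda: add p15.
From p6 via lambda: add p10.
From p10 via lambda: add p11.
From p11 via lambda: add p0.
No new states can be added; the closed set is {p0, p4, p5, p6, p7, p9, p10, p11, p14, p15}.

{p0, p4, p5, p6, p7, p9, p10, p11, p14, p15}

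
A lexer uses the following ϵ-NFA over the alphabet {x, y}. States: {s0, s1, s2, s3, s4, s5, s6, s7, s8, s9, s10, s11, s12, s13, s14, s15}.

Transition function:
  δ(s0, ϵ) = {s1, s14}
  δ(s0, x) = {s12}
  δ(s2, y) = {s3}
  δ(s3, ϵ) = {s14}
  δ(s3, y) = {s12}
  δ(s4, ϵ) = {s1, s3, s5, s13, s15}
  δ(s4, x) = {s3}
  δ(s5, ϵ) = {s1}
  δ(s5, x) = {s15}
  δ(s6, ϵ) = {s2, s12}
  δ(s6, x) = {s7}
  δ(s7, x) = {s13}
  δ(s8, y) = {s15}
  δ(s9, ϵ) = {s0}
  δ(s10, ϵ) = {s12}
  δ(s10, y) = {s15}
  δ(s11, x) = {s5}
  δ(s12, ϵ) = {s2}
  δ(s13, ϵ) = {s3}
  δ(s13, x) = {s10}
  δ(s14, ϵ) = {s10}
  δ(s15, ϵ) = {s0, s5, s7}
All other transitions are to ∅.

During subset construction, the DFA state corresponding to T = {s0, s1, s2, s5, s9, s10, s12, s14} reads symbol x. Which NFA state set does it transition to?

s0 on x → {s12}.
s5 on x → {s15}.
No x-transition from s1, s2, s9, s10, s12, s14.
Union after reading x: {s12, s15}.
Now take the ϵ-closure:
From s12 via ϵ: add s2.
From s15 via ϵ: add s0, s5, s7.
From s0 via ϵ: add s1, s14.
From s14 via ϵ: add s10.
No new states can be added; the closed set is {s0, s1, s2, s5, s7, s10, s12, s14, s15}.

{s0, s1, s2, s5, s7, s10, s12, s14, s15}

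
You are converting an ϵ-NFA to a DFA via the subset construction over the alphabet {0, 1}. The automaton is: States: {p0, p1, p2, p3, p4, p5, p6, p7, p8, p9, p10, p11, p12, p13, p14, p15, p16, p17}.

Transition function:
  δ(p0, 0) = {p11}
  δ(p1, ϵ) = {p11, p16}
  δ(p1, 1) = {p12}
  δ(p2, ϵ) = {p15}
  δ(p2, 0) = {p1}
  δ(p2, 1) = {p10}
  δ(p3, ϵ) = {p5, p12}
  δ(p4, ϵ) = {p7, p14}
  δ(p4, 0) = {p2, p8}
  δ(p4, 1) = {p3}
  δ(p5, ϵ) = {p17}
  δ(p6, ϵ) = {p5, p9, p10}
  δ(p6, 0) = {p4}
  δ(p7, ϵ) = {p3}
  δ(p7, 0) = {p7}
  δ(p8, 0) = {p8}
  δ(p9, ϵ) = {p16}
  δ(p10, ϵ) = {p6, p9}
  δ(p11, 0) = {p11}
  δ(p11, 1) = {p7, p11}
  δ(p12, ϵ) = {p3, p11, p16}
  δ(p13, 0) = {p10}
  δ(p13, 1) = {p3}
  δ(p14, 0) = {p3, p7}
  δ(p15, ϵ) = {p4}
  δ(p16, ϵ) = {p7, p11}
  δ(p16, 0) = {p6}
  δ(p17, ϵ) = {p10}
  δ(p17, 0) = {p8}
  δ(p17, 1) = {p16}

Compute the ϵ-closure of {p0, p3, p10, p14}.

{p0, p3, p5, p6, p7, p9, p10, p11, p12, p14, p16, p17}

Start with {p0, p3, p10, p14}.
From p3 via ϵ: add p5, p12.
From p10 via ϵ: add p6, p9.
From p5 via ϵ: add p17.
From p9 via ϵ: add p16.
From p12 via ϵ: add p11.
From p16 via ϵ: add p7.
No new states can be added; the closed set is {p0, p3, p5, p6, p7, p9, p10, p11, p12, p14, p16, p17}.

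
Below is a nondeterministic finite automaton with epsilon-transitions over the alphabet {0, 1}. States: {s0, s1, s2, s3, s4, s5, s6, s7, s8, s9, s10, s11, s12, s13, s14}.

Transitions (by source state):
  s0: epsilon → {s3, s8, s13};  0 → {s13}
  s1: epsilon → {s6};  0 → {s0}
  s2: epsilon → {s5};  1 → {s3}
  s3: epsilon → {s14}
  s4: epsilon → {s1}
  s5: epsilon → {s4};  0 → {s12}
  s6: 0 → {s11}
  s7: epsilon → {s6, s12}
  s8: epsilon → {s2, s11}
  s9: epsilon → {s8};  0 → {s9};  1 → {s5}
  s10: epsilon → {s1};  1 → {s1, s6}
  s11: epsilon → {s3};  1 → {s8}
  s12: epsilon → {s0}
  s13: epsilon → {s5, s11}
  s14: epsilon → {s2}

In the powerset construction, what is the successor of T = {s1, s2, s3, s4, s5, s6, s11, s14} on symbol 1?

s2 on 1 → {s3}.
s11 on 1 → {s8}.
No 1-transition from s1, s3, s4, s5, s6, s14.
Union after reading 1: {s3, s8}.
Now take the epsilon-closure:
From s3 via epsilon: add s14.
From s8 via epsilon: add s2, s11.
From s2 via epsilon: add s5.
From s5 via epsilon: add s4.
From s4 via epsilon: add s1.
From s1 via epsilon: add s6.
No new states can be added; the closed set is {s1, s2, s3, s4, s5, s6, s8, s11, s14}.

{s1, s2, s3, s4, s5, s6, s8, s11, s14}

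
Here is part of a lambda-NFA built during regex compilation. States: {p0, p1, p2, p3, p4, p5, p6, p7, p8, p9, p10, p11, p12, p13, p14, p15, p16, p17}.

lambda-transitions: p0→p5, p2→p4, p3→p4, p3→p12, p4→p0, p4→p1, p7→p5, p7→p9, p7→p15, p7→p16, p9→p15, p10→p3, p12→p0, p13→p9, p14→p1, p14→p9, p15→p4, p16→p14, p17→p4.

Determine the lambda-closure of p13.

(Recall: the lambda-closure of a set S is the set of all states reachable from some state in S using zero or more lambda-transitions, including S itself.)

{p0, p1, p4, p5, p9, p13, p15}

Start with {p13}.
From p13 via lambda: add p9.
From p9 via lambda: add p15.
From p15 via lambda: add p4.
From p4 via lambda: add p0, p1.
From p0 via lambda: add p5.
No new states can be added; the closed set is {p0, p1, p4, p5, p9, p13, p15}.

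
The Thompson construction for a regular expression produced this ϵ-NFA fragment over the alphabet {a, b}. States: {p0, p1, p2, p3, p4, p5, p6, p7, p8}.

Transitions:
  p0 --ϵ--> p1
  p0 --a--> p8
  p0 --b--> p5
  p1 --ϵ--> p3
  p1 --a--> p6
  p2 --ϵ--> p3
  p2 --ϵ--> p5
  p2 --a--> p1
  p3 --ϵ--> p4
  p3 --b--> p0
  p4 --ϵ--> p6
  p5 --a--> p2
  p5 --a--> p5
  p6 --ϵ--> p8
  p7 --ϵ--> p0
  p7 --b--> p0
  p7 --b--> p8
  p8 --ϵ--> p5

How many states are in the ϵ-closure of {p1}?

Start with {p1}.
From p1 via ϵ: add p3.
From p3 via ϵ: add p4.
From p4 via ϵ: add p6.
From p6 via ϵ: add p8.
From p8 via ϵ: add p5.
ϵ-closure = {p1, p3, p4, p5, p6, p8}, which has 6 states.

6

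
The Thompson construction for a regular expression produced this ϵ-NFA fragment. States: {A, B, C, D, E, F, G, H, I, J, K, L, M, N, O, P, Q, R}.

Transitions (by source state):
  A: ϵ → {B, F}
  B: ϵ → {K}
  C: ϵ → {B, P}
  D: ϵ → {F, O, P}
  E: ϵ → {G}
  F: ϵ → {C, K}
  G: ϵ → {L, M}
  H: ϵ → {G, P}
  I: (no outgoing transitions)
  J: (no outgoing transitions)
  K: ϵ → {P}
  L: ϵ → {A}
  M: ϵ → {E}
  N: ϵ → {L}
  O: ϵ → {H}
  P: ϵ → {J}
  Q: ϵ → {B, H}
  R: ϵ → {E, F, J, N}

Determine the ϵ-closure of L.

{A, B, C, F, J, K, L, P}

Start with {L}.
From L via ϵ: add A.
From A via ϵ: add B, F.
From B via ϵ: add K.
From F via ϵ: add C.
From C via ϵ: add P.
From P via ϵ: add J.
No new states can be added; the closed set is {A, B, C, F, J, K, L, P}.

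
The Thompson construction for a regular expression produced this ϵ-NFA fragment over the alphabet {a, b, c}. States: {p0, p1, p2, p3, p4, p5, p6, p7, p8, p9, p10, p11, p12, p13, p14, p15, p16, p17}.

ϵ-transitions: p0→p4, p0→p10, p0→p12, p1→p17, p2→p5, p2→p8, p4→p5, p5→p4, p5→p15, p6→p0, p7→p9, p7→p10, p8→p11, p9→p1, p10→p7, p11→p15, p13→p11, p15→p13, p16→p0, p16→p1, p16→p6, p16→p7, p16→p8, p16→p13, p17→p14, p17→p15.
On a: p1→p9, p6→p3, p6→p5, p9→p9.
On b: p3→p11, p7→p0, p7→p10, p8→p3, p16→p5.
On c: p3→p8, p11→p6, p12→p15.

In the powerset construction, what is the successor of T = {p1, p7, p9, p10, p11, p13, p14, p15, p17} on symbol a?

p1 on a → {p9}.
p9 on a → {p9}.
No a-transition from p7, p10, p11, p13, p14, p15, p17.
Union after reading a: {p9}.
Now take the ϵ-closure:
From p9 via ϵ: add p1.
From p1 via ϵ: add p17.
From p17 via ϵ: add p14, p15.
From p15 via ϵ: add p13.
From p13 via ϵ: add p11.
No new states can be added; the closed set is {p1, p9, p11, p13, p14, p15, p17}.

{p1, p9, p11, p13, p14, p15, p17}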